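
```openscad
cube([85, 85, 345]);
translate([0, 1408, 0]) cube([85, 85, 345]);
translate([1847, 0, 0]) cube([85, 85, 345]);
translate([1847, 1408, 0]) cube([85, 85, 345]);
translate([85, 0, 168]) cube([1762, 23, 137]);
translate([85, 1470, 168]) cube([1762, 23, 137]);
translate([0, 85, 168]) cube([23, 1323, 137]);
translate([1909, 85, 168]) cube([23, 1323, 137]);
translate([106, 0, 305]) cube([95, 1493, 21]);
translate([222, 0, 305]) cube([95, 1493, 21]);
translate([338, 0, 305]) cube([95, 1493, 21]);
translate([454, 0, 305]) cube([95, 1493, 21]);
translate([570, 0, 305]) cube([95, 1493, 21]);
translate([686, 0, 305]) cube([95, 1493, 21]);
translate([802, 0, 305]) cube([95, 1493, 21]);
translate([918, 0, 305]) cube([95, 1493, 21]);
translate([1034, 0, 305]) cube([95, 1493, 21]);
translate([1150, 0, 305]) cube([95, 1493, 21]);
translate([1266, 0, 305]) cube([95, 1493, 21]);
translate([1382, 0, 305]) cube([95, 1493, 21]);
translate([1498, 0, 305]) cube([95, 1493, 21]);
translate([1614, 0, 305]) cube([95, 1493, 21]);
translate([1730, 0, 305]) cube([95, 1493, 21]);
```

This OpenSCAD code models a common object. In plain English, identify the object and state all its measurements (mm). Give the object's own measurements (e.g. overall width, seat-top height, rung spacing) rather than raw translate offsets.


A bed frame 1932 mm long (x) by 1493 mm wide (y). Four 85×85 mm corner posts, 345 mm tall, at the corners of the footprint. Four rails of 23 mm thickness and 137 mm height run between adjacent posts with their undersides at z = 168 mm, their outer faces flush with the outside of the frame (the two x-running rails run between the posts' inner faces; the two y-running rails run between the posts' inner faces). 15 slats, each 95 mm wide (x) and 21 mm thick, lie across the top of the two x-running rails, running the full 1493 mm width of the frame in y; along x they sit between the end posts with a 21 mm gap after the −x posts and between neighbouring slats, leaving 22 mm before the +x posts.


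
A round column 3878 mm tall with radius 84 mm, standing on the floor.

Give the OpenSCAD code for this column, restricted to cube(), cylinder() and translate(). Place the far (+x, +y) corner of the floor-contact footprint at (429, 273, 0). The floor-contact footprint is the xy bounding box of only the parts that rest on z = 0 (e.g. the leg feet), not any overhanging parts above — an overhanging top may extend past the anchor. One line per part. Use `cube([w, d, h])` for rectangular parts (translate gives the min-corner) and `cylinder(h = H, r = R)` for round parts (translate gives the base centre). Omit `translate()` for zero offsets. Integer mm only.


translate([345, 189, 0]) cylinder(h = 3878, r = 84);


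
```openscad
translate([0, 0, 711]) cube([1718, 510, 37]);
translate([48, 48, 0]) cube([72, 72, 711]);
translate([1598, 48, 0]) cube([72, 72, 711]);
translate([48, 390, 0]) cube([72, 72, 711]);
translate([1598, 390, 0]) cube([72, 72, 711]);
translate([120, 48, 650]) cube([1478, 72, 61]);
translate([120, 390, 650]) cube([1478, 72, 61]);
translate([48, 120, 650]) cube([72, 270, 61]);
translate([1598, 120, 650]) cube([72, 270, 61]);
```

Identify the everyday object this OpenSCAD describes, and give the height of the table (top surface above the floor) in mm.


A table. The table height is 748 mm.

A 1718×510×37 slab sits at z = 711 on four 72 mm square posts — a table. The top surface is at 711 + 37 = 748 mm.


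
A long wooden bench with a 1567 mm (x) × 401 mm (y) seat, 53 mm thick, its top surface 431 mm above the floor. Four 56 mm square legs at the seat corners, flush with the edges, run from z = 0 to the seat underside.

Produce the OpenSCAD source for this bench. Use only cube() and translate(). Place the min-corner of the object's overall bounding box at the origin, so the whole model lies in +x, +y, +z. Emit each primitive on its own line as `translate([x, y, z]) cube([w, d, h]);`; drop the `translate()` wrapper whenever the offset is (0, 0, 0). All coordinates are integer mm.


translate([0, 0, 378]) cube([1567, 401, 53]);
cube([56, 56, 378]);
translate([0, 345, 0]) cube([56, 56, 378]);
translate([1511, 0, 0]) cube([56, 56, 378]);
translate([1511, 345, 0]) cube([56, 56, 378]);


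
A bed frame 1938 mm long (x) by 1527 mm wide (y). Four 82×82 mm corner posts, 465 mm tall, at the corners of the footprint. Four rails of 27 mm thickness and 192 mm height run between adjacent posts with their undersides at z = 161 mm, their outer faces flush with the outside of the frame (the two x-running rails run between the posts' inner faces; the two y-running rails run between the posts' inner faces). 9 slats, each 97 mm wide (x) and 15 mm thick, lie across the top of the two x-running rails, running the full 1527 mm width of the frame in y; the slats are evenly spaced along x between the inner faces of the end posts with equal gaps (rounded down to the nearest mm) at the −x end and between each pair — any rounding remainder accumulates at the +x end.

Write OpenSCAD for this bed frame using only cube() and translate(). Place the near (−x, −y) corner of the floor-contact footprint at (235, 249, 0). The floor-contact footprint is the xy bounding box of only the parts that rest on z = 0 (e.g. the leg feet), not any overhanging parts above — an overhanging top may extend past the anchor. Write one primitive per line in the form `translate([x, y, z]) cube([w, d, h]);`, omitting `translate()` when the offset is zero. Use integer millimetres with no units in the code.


// slat z = rail_z + rail_h = 161 + 192 = 353
// slat gap = ⌊(1774 − 9·97) / 10⌋ = 90
translate([235, 249, 0]) cube([82, 82, 465]);
translate([235, 1694, 0]) cube([82, 82, 465]);
translate([2091, 249, 0]) cube([82, 82, 465]);
translate([2091, 1694, 0]) cube([82, 82, 465]);
translate([317, 249, 161]) cube([1774, 27, 192]);
translate([317, 1749, 161]) cube([1774, 27, 192]);
translate([235, 331, 161]) cube([27, 1363, 192]);
translate([2146, 331, 161]) cube([27, 1363, 192]);
translate([407, 249, 353]) cube([97, 1527, 15]);
translate([594, 249, 353]) cube([97, 1527, 15]);
translate([781, 249, 353]) cube([97, 1527, 15]);
translate([968, 249, 353]) cube([97, 1527, 15]);
translate([1155, 249, 353]) cube([97, 1527, 15]);
translate([1342, 249, 353]) cube([97, 1527, 15]);
translate([1529, 249, 353]) cube([97, 1527, 15]);
translate([1716, 249, 353]) cube([97, 1527, 15]);
translate([1903, 249, 353]) cube([97, 1527, 15]);


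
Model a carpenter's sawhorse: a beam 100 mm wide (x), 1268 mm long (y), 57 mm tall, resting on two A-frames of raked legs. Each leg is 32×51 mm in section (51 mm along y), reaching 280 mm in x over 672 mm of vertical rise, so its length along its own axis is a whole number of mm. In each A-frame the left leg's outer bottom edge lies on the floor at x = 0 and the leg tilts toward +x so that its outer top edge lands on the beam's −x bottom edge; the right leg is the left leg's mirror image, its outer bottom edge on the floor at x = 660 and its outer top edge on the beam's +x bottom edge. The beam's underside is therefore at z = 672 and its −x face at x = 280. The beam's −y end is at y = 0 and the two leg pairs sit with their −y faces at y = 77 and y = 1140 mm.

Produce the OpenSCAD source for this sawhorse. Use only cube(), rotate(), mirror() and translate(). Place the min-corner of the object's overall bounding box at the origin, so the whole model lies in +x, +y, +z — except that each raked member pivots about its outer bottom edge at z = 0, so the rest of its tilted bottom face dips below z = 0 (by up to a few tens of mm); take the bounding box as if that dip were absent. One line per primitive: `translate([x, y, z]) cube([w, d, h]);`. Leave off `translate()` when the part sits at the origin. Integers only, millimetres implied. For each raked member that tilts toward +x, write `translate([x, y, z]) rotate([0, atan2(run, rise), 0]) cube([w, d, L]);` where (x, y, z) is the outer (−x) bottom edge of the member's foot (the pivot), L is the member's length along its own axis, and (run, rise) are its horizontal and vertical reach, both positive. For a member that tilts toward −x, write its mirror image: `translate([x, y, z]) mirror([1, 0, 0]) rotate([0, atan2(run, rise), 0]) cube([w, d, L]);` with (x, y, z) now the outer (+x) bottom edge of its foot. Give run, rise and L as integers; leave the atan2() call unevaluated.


translate([280, 0, 672]) cube([100, 1268, 57]);
translate([0, 77, 0]) rotate([0, atan2(280, 672), 0]) cube([32, 51, 728]);
translate([660, 77, 0]) mirror([1, 0, 0]) rotate([0, atan2(280, 672), 0]) cube([32, 51, 728]);
translate([0, 1140, 0]) rotate([0, atan2(280, 672), 0]) cube([32, 51, 728]);
translate([660, 1140, 0]) mirror([1, 0, 0]) rotate([0, atan2(280, 672), 0]) cube([32, 51, 728]);


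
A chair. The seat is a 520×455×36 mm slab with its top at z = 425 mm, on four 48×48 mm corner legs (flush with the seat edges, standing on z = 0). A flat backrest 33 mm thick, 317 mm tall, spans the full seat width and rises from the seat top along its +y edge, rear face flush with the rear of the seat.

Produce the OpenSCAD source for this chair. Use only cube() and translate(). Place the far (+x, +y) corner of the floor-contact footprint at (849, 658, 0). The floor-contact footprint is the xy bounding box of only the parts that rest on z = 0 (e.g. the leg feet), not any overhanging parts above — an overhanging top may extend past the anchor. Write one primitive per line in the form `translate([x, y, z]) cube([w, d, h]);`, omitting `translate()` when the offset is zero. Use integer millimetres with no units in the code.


translate([329, 203, 389]) cube([520, 455, 36]);
translate([329, 203, 0]) cube([48, 48, 389]);
translate([801, 203, 0]) cube([48, 48, 389]);
translate([329, 610, 0]) cube([48, 48, 389]);
translate([801, 610, 0]) cube([48, 48, 389]);
translate([329, 625, 425]) cube([520, 33, 317]);


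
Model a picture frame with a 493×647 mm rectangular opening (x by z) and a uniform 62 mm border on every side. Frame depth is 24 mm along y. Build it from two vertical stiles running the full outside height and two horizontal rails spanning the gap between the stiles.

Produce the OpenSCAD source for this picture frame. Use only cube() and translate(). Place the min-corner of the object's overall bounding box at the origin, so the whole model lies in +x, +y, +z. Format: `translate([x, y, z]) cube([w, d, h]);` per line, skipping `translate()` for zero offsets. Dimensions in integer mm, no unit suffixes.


cube([62, 24, 771]);
translate([555, 0, 0]) cube([62, 24, 771]);
translate([62, 0, 0]) cube([493, 24, 62]);
translate([62, 0, 709]) cube([493, 24, 62]);


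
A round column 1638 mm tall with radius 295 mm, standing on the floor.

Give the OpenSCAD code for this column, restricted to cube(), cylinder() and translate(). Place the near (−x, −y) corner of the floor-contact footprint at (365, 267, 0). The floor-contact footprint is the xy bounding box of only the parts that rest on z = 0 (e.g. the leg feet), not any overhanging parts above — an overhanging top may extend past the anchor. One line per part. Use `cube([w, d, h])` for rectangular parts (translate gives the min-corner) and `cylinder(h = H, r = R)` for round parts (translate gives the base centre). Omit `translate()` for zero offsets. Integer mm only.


translate([660, 562, 0]) cylinder(h = 1638, r = 295);


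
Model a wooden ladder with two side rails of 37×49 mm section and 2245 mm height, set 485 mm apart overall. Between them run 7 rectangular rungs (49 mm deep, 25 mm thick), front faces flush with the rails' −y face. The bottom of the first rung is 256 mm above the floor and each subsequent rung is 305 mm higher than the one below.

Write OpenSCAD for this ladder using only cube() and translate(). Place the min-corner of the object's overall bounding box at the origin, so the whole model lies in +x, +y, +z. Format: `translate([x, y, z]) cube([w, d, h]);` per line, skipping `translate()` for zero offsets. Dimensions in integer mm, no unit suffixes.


// rung span = 485 - 2*37 = 411
// rung[k] z = 256 + k*305
cube([37, 49, 2245]);
translate([448, 0, 0]) cube([37, 49, 2245]);
translate([37, 0, 256]) cube([411, 49, 25]);
translate([37, 0, 561]) cube([411, 49, 25]);
translate([37, 0, 866]) cube([411, 49, 25]);
translate([37, 0, 1171]) cube([411, 49, 25]);
translate([37, 0, 1476]) cube([411, 49, 25]);
translate([37, 0, 1781]) cube([411, 49, 25]);
translate([37, 0, 2086]) cube([411, 49, 25]);


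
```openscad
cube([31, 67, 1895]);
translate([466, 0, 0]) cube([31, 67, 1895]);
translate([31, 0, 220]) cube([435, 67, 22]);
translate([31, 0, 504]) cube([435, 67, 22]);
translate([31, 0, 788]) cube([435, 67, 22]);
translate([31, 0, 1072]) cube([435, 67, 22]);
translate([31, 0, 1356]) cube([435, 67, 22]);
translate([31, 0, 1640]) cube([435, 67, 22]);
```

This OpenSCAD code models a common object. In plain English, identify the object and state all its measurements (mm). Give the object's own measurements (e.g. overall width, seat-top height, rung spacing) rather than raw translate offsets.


A straight ladder. Two 31×67 mm vertical rails, 1895 mm tall, stand 497 mm apart (outside-to-outside) with their front faces coplanar on the −y side. 6 rungs, each 67 mm deep and 22 mm tall, span between the inner faces of the rails, front faces flush with the rails. The lowest rung's underside is at z = 220 mm and rungs are spaced 284 mm apart (underside to underside).


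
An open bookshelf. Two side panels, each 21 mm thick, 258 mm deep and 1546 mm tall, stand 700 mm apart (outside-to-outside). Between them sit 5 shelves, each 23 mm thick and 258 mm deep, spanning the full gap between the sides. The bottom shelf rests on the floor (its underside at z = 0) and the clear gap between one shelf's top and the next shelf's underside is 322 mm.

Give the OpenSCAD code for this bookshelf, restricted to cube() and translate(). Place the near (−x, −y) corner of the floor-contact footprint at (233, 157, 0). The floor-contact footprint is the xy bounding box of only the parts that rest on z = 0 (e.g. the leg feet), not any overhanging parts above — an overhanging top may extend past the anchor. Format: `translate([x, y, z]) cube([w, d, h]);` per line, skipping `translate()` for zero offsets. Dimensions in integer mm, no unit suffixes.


translate([233, 157, 0]) cube([21, 258, 1546]);
translate([912, 157, 0]) cube([21, 258, 1546]);
translate([254, 157, 0]) cube([658, 258, 23]);
translate([254, 157, 345]) cube([658, 258, 23]);
translate([254, 157, 690]) cube([658, 258, 23]);
translate([254, 157, 1035]) cube([658, 258, 23]);
translate([254, 157, 1380]) cube([658, 258, 23]);


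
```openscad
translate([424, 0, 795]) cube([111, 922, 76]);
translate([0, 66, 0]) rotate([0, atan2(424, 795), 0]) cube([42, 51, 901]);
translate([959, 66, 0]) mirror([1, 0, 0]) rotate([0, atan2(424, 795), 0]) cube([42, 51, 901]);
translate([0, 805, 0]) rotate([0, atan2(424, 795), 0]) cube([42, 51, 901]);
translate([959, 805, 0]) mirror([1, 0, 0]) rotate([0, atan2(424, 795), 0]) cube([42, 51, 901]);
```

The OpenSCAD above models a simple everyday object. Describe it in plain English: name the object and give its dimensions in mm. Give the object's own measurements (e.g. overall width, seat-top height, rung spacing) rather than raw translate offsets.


A sawhorse. A 111×922×76 mm beam (x, y, z) sits on two A-frame leg pairs. Each pair is two raked legs of 42×51 mm section (51 mm along y) splaying symmetrically in x. Each leg rises 795 mm vertically over 424 mm of horizontal reach and is 901 mm long along its own axis. Every leg's outer bottom edge rests on the floor and its outer top edge meets a bottom edge of the beam — the left legs (tilting toward +x) meet the beam's −x bottom edge, the right legs (their mirror images, tilting toward −x) meet its +x bottom edge — so the leg tops tuck under the beam, the beam's underside is 795 mm above the floor, and the feet are 959 mm apart outside-to-outside with the beam centred between them. The two leg pairs are set in 66 mm from either end of the beam.


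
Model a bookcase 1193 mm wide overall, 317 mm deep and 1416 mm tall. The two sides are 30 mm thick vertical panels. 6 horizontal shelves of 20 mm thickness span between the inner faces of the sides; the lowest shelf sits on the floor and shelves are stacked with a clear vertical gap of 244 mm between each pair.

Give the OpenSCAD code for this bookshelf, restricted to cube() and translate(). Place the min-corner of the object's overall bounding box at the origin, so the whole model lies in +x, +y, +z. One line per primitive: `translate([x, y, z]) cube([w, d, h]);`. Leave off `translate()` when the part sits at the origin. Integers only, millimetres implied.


cube([30, 317, 1416]);
translate([1163, 0, 0]) cube([30, 317, 1416]);
translate([30, 0, 0]) cube([1133, 317, 20]);
translate([30, 0, 264]) cube([1133, 317, 20]);
translate([30, 0, 528]) cube([1133, 317, 20]);
translate([30, 0, 792]) cube([1133, 317, 20]);
translate([30, 0, 1056]) cube([1133, 317, 20]);
translate([30, 0, 1320]) cube([1133, 317, 20]);


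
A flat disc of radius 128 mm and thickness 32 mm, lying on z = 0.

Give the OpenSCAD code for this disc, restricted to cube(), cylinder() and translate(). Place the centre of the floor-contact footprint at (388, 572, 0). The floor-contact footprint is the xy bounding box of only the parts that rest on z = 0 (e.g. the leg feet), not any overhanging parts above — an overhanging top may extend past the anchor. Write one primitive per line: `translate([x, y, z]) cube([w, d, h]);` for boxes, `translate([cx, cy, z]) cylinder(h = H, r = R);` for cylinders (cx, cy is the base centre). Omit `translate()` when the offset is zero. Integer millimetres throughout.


translate([388, 572, 0]) cylinder(h = 32, r = 128);


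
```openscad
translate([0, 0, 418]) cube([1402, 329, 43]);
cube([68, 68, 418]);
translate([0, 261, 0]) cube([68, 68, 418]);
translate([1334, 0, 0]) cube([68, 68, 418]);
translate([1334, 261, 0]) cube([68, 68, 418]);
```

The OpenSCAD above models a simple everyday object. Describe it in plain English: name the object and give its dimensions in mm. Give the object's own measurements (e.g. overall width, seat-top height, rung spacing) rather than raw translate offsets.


A bench: a 1402×329 mm seat slab, 43 mm thick, top at z = 461 mm, on four 68×68 mm square legs flush with the seat corners and standing on z = 0.


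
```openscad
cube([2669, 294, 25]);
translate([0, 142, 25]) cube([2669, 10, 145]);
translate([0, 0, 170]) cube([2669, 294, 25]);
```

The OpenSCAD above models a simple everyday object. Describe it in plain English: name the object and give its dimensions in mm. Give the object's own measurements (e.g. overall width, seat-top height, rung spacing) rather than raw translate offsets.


An I-beam lying along x, 2669 mm long. Overall section height 195 mm. Two flanges 294 mm wide (y) and 25 mm thick, one on the floor and one at the top; a web 10 mm thick runs between them, centred on the flange width.


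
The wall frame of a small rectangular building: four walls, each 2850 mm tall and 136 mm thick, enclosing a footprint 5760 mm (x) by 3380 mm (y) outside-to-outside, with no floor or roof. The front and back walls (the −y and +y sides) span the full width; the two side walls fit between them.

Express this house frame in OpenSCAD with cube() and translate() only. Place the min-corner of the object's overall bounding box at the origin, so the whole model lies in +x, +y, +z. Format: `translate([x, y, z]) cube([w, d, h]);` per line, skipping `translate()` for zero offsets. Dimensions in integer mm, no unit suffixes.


cube([5760, 136, 2850]);
translate([0, 3244, 0]) cube([5760, 136, 2850]);
translate([0, 136, 0]) cube([136, 3108, 2850]);
translate([5624, 136, 0]) cube([136, 3108, 2850]);


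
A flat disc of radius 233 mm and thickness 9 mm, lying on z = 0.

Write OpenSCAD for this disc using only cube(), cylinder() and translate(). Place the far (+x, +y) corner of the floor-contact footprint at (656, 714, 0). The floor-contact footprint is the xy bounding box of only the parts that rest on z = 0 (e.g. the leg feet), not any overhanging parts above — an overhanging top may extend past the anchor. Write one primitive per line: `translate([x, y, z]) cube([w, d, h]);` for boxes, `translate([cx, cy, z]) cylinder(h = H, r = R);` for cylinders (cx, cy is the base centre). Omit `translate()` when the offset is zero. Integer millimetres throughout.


translate([423, 481, 0]) cylinder(h = 9, r = 233);


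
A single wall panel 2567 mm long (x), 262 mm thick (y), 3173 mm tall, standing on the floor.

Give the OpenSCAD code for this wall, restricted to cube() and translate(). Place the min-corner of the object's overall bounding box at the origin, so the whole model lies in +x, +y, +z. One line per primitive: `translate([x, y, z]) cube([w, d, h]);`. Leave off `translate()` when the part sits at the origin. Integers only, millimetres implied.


cube([2567, 262, 3173]);


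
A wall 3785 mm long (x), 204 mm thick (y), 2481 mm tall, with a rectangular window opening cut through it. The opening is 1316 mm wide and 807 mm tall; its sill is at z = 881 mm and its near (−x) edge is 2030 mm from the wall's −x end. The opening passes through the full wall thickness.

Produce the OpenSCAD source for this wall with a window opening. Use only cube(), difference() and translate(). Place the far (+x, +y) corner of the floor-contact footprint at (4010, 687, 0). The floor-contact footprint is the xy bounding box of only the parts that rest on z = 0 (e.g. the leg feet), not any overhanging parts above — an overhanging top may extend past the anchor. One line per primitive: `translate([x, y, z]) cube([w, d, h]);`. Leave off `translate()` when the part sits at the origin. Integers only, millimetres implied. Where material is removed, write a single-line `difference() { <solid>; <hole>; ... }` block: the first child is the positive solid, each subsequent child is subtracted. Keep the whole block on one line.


difference() { translate([225, 483, 0]) cube([3785, 204, 2481]); translate([2255, 483, 881]) cube([1316, 204, 807]); }


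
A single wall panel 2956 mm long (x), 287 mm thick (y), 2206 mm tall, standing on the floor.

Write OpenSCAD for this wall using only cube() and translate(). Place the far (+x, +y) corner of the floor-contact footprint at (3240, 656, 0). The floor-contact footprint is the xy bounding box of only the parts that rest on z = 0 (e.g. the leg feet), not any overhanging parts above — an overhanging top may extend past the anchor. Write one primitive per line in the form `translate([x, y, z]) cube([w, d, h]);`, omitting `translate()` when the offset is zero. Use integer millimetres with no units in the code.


translate([284, 369, 0]) cube([2956, 287, 2206]);


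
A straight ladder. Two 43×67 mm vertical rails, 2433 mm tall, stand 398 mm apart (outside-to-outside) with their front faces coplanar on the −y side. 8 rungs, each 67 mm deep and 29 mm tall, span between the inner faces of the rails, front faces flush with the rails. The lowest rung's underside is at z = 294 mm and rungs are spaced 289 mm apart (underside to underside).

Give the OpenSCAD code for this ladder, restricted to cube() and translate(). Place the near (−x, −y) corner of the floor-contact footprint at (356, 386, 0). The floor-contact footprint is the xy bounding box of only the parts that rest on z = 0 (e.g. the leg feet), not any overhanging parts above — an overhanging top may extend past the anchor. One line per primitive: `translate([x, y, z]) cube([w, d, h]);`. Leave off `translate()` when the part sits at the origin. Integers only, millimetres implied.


// rung span = 398 - 2*43 = 312
// rung[k] z = 294 + k*289
translate([356, 386, 0]) cube([43, 67, 2433]);
translate([711, 386, 0]) cube([43, 67, 2433]);
translate([399, 386, 294]) cube([312, 67, 29]);
translate([399, 386, 583]) cube([312, 67, 29]);
translate([399, 386, 872]) cube([312, 67, 29]);
translate([399, 386, 1161]) cube([312, 67, 29]);
translate([399, 386, 1450]) cube([312, 67, 29]);
translate([399, 386, 1739]) cube([312, 67, 29]);
translate([399, 386, 2028]) cube([312, 67, 29]);
translate([399, 386, 2317]) cube([312, 67, 29]);


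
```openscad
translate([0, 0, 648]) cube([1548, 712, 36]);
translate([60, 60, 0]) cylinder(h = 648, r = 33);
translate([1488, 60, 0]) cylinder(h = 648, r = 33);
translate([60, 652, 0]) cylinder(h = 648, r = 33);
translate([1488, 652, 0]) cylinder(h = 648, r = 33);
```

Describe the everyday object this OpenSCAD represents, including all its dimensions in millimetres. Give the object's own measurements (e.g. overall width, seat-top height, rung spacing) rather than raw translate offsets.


A table: top 1548 mm (x) × 712 mm (y), 36 mm thick, upper face at z = 684 mm, on four round legs of 66 mm diameter, each leg's bounding box inset 27 mm from the nearest pair of top edges from z = 0 to the bottom of the top.


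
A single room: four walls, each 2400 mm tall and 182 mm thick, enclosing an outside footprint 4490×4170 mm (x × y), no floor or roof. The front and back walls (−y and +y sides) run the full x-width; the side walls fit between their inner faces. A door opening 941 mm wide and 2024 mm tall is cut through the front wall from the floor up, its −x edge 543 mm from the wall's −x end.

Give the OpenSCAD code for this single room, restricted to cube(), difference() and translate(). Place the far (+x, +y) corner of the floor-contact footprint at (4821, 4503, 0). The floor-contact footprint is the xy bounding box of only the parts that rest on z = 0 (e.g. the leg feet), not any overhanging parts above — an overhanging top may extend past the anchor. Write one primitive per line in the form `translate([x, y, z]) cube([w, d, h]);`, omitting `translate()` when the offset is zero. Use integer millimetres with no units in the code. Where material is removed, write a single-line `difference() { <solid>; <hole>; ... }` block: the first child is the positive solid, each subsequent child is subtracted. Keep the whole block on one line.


difference() { translate([331, 333, 0]) cube([4490, 182, 2400]); translate([874, 333, 0]) cube([941, 182, 2024]); }
translate([331, 4321, 0]) cube([4490, 182, 2400]);
translate([331, 515, 0]) cube([182, 3806, 2400]);
translate([4639, 515, 0]) cube([182, 3806, 2400]);


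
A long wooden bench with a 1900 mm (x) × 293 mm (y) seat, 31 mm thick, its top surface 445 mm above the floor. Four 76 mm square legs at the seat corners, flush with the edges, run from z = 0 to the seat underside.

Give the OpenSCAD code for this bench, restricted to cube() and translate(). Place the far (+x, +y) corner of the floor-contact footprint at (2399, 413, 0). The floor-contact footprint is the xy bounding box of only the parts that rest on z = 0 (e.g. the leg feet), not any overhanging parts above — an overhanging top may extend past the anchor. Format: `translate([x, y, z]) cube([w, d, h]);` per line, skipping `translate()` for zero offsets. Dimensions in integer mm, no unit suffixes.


// leg_h = 445 − 31 = 414
translate([499, 120, 414]) cube([1900, 293, 31]);
translate([499, 120, 0]) cube([76, 76, 414]);
translate([499, 337, 0]) cube([76, 76, 414]);
translate([2323, 120, 0]) cube([76, 76, 414]);
translate([2323, 337, 0]) cube([76, 76, 414]);


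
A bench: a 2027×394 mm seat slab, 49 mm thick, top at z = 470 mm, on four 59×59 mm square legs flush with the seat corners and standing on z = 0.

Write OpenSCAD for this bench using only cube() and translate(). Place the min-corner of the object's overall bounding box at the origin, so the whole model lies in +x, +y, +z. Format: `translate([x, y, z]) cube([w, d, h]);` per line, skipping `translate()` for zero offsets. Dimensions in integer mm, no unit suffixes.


translate([0, 0, 421]) cube([2027, 394, 49]);
cube([59, 59, 421]);
translate([0, 335, 0]) cube([59, 59, 421]);
translate([1968, 0, 0]) cube([59, 59, 421]);
translate([1968, 335, 0]) cube([59, 59, 421]);


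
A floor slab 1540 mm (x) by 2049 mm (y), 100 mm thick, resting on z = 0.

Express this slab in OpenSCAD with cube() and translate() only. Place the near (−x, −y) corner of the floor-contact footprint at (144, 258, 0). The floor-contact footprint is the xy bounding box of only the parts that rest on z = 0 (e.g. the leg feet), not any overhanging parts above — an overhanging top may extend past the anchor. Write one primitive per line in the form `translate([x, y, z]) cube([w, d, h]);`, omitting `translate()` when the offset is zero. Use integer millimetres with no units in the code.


translate([144, 258, 0]) cube([1540, 2049, 100]);


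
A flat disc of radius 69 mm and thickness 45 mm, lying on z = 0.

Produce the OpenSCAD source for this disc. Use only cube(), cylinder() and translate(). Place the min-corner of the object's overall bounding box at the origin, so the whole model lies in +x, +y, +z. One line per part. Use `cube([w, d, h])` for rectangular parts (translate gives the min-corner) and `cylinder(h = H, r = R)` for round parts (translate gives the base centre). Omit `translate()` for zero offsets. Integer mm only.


translate([69, 69, 0]) cylinder(h = 45, r = 69);


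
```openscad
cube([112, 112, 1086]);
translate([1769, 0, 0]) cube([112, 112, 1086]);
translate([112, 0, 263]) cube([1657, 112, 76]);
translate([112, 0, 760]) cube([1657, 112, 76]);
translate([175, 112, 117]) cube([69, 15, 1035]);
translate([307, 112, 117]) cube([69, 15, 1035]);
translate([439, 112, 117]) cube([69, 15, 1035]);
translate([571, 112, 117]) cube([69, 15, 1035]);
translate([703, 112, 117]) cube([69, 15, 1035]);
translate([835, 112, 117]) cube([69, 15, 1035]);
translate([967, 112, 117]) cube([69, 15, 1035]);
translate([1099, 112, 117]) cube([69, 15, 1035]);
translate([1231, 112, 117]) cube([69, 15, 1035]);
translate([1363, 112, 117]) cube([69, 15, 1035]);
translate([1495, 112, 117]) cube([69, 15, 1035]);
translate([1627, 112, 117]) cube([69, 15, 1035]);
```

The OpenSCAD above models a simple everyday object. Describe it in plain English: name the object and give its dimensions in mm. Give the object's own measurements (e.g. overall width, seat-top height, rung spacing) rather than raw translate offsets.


A fence section. Two 112×112 mm posts, 1086 mm tall, stand on the floor with a clear span of 1657 mm between their inner faces. Two horizontal rails of 112×76 mm section span the gap between the posts with their undersides at z = 263 mm and z = 760 mm, flush with the posts' −y face. 12 pickets, each 69 mm wide, 15 mm thick and 1035 mm tall, are fixed to the +y face of the rails with their bottoms at z = 117 mm, spaced across the span with a 63 mm gap after the −x post and between neighbouring pickets, with 73 mm left before the +x post.


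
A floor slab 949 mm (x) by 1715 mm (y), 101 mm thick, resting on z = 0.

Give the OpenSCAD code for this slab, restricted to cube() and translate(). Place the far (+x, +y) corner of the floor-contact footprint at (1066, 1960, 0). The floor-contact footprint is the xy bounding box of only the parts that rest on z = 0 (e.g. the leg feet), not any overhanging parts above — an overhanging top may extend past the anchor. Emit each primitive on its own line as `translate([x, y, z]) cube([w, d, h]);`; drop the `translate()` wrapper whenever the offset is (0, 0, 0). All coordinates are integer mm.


translate([117, 245, 0]) cube([949, 1715, 101]);


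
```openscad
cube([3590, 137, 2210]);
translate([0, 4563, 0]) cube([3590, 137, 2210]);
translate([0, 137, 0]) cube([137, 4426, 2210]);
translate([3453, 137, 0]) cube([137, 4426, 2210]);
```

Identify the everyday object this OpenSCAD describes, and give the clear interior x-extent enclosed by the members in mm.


A house (or room) frame. The interior width is 3316 mm.

Four 2210 mm walls enclosing a rectangle with no floor or roof — a room or house frame. Outside width is 3590 mm and wall thickness is 137 mm, so the interior width is 3590 − 2 × 137 = 3316 mm.


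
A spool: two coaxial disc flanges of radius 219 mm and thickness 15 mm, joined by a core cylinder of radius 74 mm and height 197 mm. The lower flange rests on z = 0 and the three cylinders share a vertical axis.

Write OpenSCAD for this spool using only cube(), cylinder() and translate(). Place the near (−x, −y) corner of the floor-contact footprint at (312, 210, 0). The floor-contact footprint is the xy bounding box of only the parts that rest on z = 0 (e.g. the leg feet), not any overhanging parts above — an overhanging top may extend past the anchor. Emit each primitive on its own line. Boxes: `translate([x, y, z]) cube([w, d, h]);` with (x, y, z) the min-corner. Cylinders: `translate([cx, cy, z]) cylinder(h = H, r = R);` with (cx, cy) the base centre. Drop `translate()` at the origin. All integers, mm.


translate([531, 429, 0]) cylinder(h = 15, r = 219);
translate([531, 429, 15]) cylinder(h = 197, r = 74);
translate([531, 429, 212]) cylinder(h = 15, r = 219);


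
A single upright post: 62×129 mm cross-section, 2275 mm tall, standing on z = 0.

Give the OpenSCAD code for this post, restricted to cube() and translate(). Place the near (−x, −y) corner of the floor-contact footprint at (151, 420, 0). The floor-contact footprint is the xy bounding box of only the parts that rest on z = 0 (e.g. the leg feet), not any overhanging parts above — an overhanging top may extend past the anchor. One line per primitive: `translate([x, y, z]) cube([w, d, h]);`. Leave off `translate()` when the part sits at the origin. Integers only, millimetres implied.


translate([151, 420, 0]) cube([62, 129, 2275]);


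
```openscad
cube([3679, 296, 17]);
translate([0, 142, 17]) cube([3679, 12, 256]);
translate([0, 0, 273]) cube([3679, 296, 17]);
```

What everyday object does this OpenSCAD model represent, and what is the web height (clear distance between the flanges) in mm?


An I-beam. The web height is 256 mm.

Two wide flanges with a thin centred web — an I-beam. Overall 290 mm minus two 17 mm flanges gives a web of 290 − 2·17 = 256 mm.


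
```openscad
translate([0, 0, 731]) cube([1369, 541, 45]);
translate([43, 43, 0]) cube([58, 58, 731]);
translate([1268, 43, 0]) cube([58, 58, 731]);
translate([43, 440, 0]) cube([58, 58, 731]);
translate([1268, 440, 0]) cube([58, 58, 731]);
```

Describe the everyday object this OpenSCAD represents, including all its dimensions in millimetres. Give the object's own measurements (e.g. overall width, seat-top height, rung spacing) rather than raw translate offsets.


A table: top 1369 mm (x) × 541 mm (y), 45 mm thick, upper face at z = 776 mm, on four 58×58 mm square legs, each inset 43 mm from the nearest pair of top edges from z = 0 to the bottom of the top.


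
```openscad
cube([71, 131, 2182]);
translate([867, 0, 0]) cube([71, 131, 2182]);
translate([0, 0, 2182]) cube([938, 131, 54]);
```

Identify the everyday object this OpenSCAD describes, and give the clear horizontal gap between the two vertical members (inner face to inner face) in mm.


A door frame. The clear opening width is 796 mm.

Two 2182 mm tall posts with a header on top — a door frame. The left jamb is 71 mm wide at x = 0; the right jamb starts at x = 867. The clear opening is 867 − 71 = 796 mm.


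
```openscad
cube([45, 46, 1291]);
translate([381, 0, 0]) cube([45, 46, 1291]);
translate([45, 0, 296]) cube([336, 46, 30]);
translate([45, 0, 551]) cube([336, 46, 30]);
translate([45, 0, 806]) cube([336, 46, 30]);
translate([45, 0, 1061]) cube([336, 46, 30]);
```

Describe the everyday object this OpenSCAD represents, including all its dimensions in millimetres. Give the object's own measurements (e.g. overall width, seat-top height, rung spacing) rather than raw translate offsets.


A straight ladder. Two 45×46 mm vertical rails, 1291 mm tall, stand 426 mm apart (outside-to-outside) with their front faces coplanar on the −y side. 4 rungs, each 46 mm deep and 30 mm tall, span between the inner faces of the rails, front faces flush with the rails. The lowest rung's underside is at z = 296 mm and rungs are spaced 255 mm apart (underside to underside).


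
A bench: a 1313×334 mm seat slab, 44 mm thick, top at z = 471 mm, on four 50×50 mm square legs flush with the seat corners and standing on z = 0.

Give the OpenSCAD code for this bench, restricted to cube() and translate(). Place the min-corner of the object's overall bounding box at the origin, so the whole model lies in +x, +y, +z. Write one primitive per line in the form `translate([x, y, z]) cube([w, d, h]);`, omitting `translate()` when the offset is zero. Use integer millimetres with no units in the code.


translate([0, 0, 427]) cube([1313, 334, 44]);
cube([50, 50, 427]);
translate([0, 284, 0]) cube([50, 50, 427]);
translate([1263, 0, 0]) cube([50, 50, 427]);
translate([1263, 284, 0]) cube([50, 50, 427]);


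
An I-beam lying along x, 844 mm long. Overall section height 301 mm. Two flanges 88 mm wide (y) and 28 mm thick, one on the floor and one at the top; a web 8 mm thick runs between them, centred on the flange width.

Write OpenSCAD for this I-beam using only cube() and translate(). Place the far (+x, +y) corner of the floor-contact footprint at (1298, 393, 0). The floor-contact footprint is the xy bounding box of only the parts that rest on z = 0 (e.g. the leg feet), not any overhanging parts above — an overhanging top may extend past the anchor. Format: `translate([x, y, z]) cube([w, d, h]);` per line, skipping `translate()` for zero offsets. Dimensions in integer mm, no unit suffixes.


translate([454, 305, 0]) cube([844, 88, 28]);
translate([454, 345, 28]) cube([844, 8, 245]);
translate([454, 305, 273]) cube([844, 88, 28]);


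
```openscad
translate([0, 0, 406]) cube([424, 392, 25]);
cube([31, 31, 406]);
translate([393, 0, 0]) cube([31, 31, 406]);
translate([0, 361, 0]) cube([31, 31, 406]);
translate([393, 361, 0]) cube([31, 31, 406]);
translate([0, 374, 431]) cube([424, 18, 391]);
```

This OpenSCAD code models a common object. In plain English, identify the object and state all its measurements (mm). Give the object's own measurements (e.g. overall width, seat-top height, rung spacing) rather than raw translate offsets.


A chair. The seat is a 424×392×25 mm slab with its top at z = 431 mm, on four 31×31 mm corner legs (flush with the seat edges, standing on z = 0). A flat backrest 18 mm thick, 391 mm tall, spans the full seat width and rises from the seat top along its +y edge, rear face flush with the rear of the seat.


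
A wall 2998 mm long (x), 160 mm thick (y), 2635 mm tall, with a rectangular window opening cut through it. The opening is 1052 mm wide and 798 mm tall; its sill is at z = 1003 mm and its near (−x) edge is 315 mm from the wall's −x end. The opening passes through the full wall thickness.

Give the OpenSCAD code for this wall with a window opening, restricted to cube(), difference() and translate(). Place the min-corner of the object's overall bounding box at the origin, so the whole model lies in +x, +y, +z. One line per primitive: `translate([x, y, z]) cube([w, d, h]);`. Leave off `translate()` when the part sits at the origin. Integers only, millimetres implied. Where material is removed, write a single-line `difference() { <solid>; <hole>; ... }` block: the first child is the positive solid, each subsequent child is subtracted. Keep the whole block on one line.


difference() { cube([2998, 160, 2635]); translate([315, 0, 1003]) cube([1052, 160, 798]); }


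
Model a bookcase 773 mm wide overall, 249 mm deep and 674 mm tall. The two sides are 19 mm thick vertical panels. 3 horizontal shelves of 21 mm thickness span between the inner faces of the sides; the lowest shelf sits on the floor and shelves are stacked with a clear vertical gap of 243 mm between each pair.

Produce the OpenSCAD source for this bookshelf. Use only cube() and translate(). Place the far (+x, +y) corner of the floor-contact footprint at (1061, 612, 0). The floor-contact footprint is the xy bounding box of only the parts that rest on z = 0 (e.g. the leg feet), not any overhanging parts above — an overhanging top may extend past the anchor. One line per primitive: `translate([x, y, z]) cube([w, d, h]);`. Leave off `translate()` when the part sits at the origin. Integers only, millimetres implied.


translate([288, 363, 0]) cube([19, 249, 674]);
translate([1042, 363, 0]) cube([19, 249, 674]);
translate([307, 363, 0]) cube([735, 249, 21]);
translate([307, 363, 264]) cube([735, 249, 21]);
translate([307, 363, 528]) cube([735, 249, 21]);
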